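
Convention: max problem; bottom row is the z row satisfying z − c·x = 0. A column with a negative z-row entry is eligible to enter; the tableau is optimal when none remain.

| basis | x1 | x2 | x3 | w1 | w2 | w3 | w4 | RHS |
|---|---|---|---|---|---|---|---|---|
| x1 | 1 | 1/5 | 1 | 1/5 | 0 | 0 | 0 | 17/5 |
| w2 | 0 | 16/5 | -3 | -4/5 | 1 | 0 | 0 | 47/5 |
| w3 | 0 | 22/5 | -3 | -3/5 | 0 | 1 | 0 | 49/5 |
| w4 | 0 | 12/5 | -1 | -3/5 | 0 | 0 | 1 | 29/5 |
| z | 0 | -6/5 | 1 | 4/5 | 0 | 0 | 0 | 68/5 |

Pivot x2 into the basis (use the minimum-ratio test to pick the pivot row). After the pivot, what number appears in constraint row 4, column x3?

7/11

Ratio test on column x2 — row 1: (17/5)/(1/5) = 17; row 2: (47/5)/(16/5) = 47/16; row 3: (49/5)/(22/5) = 49/22; row 4: (29/5)/(12/5) = 29/12. Minimum is 49/22 at row 3 (w3 leaves); pivot element 22/5.
Divide row 3 by 22/5; eliminate column x2 from the other rows.
Row 4 update in column x3: -1 − (12/5)·(-15/22) = 7/11.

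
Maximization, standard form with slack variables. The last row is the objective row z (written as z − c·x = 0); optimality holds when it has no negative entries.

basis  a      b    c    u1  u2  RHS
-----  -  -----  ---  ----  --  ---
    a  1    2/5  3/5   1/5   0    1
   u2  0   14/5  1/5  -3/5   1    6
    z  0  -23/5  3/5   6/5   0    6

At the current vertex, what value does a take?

1

a is basic (row 1); its value is the RHS of that row, 1.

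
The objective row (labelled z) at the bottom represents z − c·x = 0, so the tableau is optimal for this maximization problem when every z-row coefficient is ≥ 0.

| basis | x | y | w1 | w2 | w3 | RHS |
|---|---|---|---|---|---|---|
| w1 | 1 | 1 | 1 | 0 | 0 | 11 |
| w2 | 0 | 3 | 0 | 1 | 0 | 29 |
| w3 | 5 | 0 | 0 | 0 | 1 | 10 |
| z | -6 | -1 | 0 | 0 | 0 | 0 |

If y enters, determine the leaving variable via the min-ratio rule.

Column y entries and ratios — w1: 11/1 = 11; w2: 29/3 = 29/3; w3: 0 ≤ 0, skip.
Smallest ratio is 29/3 in the row of w2, so w2 leaves.

w2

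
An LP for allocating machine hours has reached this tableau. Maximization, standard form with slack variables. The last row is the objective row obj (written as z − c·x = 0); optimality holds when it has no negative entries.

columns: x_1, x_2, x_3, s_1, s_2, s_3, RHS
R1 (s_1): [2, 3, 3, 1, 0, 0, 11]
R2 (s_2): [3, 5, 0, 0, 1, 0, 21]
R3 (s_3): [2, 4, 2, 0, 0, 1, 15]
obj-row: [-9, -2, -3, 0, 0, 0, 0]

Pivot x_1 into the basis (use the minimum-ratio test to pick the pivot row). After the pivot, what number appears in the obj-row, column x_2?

23/2

Ratio test on column x_1 — row 1: 11/2 = 11/2; row 2: 21/3 = 7; row 3: 15/2 = 15/2. Minimum is 11/2 at row 1 (s_1 leaves); pivot element 2.
Divide row 1 by 2; eliminate column x_1 from the other rows.
obj-row update in column x_2: -2 − (-9)·(3/2) = 23/2.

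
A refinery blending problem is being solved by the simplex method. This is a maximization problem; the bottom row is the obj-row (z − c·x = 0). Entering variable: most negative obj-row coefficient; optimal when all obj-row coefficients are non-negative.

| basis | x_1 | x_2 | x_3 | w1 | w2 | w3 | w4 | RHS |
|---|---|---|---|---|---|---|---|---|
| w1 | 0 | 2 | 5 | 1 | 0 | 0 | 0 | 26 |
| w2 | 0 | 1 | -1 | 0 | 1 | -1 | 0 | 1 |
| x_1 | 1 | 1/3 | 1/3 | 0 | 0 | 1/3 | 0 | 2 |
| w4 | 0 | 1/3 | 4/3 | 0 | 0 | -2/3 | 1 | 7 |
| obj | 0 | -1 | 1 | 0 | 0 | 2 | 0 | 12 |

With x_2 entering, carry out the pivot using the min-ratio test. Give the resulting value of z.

13

Ratio test on column x_2 — row 1: 26/2 = 13; row 2: 1/1 = 1; row 3: 2/(1/3) = 6; row 4: 7/(1/3) = 21. Minimum is 1 at row 2 (w2 leaves); pivot element 1.
Pivot on row 2; the obj-row RHS becomes 12 − (-1)·1 = 13.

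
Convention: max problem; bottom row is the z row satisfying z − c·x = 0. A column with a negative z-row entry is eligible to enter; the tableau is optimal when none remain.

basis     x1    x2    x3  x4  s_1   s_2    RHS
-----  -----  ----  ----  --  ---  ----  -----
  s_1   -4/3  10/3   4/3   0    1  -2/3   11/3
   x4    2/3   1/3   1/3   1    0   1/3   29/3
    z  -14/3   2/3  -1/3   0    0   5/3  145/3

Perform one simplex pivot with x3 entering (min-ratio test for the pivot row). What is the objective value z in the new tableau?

197/4

Ratio test on column x3 — row 1: (11/3)/(4/3) = 11/4; row 2: (29/3)/(1/3) = 29. Minimum is 11/4 at row 1 (s_1 leaves); pivot element 4/3.
Pivot on row 1; the z-row RHS becomes 145/3 − (-1/3)·(11/4) = 197/4.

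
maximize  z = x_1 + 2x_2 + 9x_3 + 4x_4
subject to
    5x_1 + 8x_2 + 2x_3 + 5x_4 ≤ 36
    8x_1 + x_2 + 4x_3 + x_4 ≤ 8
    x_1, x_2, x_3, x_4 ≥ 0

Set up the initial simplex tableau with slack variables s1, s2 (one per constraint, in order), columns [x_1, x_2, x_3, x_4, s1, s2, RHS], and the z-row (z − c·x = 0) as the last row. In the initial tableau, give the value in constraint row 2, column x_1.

Constraint 2 has coefficient 8 on x_1.

8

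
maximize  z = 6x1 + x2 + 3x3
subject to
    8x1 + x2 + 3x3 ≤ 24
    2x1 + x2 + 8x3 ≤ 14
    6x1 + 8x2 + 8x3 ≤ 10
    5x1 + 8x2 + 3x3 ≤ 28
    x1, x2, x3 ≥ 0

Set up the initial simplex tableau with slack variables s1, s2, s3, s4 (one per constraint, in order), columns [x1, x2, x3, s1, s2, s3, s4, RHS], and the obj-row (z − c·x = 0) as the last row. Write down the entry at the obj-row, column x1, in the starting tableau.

The obj-row carries the negated objective coefficients: the x1 entry is -6.

-6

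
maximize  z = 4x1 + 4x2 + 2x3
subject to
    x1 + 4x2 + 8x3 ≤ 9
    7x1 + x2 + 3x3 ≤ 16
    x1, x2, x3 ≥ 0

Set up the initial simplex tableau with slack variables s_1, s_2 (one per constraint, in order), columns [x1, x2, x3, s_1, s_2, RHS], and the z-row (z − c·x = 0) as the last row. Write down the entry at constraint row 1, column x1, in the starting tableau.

1

Constraint 1 has coefficient 1 on x1.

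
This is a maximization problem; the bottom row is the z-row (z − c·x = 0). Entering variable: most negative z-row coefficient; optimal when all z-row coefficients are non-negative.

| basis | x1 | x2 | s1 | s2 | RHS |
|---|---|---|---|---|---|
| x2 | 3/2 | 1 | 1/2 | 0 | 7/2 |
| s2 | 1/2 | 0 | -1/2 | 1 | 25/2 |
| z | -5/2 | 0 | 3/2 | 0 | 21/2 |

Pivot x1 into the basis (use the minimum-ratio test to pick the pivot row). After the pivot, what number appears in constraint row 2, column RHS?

34/3

Ratio test on column x1 — row 1: (7/2)/(3/2) = 7/3; row 2: (25/2)/(1/2) = 25. Minimum is 7/3 at row 1 (x2 leaves); pivot element 3/2.
Divide row 1 by 3/2; eliminate column x1 from the other rows.
Row 2 update in column RHS: 25/2 − (1/2)·(7/3) = 34/3.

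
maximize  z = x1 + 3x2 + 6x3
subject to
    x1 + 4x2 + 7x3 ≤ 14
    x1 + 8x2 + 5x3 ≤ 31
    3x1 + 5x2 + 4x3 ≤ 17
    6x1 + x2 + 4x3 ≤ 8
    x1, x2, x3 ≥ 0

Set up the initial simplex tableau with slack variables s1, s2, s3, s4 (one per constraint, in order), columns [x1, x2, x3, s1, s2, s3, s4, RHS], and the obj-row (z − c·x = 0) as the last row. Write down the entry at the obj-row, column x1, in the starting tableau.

The obj-row carries the negated objective coefficients: the x1 entry is -1.

-1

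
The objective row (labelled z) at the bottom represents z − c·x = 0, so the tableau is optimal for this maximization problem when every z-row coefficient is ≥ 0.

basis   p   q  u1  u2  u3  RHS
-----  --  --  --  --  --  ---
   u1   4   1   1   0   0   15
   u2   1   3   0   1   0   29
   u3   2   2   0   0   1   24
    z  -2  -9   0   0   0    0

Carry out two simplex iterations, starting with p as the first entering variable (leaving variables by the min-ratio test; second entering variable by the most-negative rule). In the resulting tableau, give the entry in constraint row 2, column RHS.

Ratio test on column p — row 1: 15/4 = 15/4; row 2: 29/1 = 29; row 3: 24/2 = 12. Minimum is 15/4 at row 1 (u1 leaves); pivot element 4.
Divide row 1 by 4; eliminate column p from the other rows.
Second iteration: most negative z-row entry is -17/2 in column q, so q enters.
Ratio test on column q — row 1: (15/4)/(1/4) = 15; row 2: (101/4)/(11/4) = 101/11; row 3: (33/2)/(3/2) = 11. Minimum is 101/11 at row 2 (u2 leaves); pivot element 11/4.
Divide row 2 by 11/4; eliminate column q from the other rows.
After both pivots, the entry at constraint row 2, column RHS is 101/11.

101/11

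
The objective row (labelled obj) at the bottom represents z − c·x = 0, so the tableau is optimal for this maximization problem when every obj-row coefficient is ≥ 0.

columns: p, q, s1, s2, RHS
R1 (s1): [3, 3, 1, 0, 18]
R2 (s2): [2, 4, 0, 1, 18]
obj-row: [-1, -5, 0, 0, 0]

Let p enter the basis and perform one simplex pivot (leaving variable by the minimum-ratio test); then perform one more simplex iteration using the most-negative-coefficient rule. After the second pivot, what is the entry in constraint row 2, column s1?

Ratio test on column p — row 1: 18/3 = 6; row 2: 18/2 = 9. Minimum is 6 at row 1 (s1 leaves); pivot element 3.
Divide row 1 by 3; eliminate column p from the other rows.
Second iteration: most negative obj-row entry is -4 in column q, so q enters.
Ratio test on column q — row 1: 6/1 = 6; row 2: 6/2 = 3. Minimum is 3 at row 2 (s2 leaves); pivot element 2.
Divide row 2 by 2; eliminate column q from the other rows.
After both pivots, the entry at constraint row 2, column s1 is -1/3.

-1/3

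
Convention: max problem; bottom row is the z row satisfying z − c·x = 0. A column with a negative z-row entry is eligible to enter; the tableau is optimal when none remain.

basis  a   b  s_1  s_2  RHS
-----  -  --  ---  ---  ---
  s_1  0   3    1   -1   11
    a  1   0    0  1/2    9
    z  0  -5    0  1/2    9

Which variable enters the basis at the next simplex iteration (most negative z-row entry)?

b

Negative z-row entries: b: -5.
The most negative is -5 in column b, so b enters.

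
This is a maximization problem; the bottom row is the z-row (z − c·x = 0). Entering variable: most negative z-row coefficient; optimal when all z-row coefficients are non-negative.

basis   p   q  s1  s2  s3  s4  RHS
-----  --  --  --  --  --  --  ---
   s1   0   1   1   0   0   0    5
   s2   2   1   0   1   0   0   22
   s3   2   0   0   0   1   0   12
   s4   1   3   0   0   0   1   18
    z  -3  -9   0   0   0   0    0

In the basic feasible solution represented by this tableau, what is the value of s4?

18

s4 is basic (row 4); its value is the RHS of that row, 18.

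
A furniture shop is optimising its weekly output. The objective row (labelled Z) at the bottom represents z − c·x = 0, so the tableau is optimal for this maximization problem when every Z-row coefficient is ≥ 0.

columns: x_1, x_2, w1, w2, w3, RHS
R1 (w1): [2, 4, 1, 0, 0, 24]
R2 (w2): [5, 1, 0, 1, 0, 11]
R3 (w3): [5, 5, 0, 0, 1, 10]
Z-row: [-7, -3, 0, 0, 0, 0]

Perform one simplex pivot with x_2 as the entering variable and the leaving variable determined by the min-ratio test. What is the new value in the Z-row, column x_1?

-4

Ratio test on column x_2 — row 1: 24/4 = 6; row 2: 11/1 = 11; row 3: 10/5 = 2. Minimum is 2 at row 3 (w3 leaves); pivot element 5.
Divide row 3 by 5; eliminate column x_2 from the other rows.
Z-row update in column x_1: -7 − (-3)·1 = -4.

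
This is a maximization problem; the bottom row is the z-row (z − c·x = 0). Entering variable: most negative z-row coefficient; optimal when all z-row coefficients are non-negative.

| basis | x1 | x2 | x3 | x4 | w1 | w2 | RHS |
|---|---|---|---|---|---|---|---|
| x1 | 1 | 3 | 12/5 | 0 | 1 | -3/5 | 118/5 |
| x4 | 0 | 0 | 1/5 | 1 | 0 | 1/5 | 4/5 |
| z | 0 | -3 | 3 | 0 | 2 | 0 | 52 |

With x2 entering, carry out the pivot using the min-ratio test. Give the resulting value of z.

378/5

Ratio test on column x2 — row 1: (118/5)/3 = 118/15; row 2: entry 0 ≤ 0. Minimum is 118/15 at row 1 (x1 leaves); pivot element 3.
Pivot on row 1; the z-row RHS becomes 52 − (-3)·(118/15) = 378/5.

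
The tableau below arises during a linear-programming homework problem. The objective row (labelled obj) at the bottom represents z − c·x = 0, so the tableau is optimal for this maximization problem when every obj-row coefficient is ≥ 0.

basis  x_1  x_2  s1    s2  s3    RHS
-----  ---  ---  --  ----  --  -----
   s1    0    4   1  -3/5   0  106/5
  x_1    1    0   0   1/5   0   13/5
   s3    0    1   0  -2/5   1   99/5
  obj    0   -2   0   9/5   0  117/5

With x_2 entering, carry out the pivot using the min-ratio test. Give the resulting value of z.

34

Ratio test on column x_2 — row 1: (106/5)/4 = 53/10; row 2: entry 0 ≤ 0; row 3: (99/5)/1 = 99/5. Minimum is 53/10 at row 1 (s1 leaves); pivot element 4.
Pivot on row 1; the obj-row RHS becomes 117/5 − (-2)·(53/10) = 34.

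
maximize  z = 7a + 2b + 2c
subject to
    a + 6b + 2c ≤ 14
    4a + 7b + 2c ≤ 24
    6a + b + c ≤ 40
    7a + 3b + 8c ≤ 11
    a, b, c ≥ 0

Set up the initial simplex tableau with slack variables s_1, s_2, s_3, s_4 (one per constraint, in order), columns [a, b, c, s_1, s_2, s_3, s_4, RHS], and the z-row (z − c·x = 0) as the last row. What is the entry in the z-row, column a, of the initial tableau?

-7

The z-row carries the negated objective coefficients: the a entry is -7.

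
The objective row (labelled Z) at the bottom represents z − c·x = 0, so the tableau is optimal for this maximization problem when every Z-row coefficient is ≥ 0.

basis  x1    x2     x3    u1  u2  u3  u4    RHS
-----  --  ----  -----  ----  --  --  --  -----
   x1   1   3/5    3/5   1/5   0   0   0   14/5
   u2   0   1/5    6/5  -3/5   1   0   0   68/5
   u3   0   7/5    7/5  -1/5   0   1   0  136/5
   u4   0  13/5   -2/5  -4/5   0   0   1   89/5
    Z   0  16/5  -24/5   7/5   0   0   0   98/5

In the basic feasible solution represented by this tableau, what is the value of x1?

x1 is basic (row 1); its value is the RHS of that row, 14/5.

14/5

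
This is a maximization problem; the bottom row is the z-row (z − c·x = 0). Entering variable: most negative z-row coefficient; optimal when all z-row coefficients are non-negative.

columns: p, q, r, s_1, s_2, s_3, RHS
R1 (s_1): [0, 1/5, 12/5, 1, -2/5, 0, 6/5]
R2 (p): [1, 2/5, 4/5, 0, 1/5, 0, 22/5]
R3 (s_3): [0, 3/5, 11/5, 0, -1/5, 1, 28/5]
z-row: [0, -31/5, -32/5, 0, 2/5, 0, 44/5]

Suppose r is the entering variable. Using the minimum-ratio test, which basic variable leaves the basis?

Column r entries and ratios — s_1: (6/5)/(12/5) = 1/2; p: (22/5)/(4/5) = 11/2; s_3: (28/5)/(11/5) = 28/11.
Smallest ratio is 1/2 in the row of s_1, so s_1 leaves.

s_1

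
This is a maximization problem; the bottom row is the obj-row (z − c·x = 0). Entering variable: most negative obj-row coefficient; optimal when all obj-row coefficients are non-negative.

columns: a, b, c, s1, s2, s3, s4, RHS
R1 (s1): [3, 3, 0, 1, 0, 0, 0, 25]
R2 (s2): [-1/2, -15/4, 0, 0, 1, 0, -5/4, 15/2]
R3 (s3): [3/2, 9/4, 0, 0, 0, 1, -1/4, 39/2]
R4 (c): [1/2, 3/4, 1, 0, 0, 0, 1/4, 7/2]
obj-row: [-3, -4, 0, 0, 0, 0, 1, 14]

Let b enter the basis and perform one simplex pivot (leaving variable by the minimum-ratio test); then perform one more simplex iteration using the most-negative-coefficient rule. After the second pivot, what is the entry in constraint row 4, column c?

Ratio test on column b — row 1: 25/3 = 25/3; row 2: entry -15/4 ≤ 0; row 3: (39/2)/(9/4) = 26/3; row 4: (7/2)/(3/4) = 14/3. Minimum is 14/3 at row 4 (c leaves); pivot element 3/4.
Divide row 4 by 3/4; eliminate column b from the other rows.
Second iteration: most negative obj-row entry is -1/3 in column a, so a enters.
Ratio test on column a — row 1: 11/1 = 11; row 2: 25/2 = 25/2; row 3: entry 0 ≤ 0; row 4: (14/3)/(2/3) = 7. Minimum is 7 at row 4 (b leaves); pivot element 2/3.
Divide row 4 by 2/3; eliminate column a from the other rows.
After both pivots, the entry at constraint row 4, column c is 2.

2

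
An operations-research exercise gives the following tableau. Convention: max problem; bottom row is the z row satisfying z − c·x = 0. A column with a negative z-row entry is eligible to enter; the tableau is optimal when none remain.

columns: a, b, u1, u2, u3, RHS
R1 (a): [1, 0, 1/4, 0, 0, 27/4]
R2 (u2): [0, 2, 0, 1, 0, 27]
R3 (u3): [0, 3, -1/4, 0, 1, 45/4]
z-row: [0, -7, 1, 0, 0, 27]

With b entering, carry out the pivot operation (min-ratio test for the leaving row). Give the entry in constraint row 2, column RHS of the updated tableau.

Ratio test on column b — row 1: entry 0 ≤ 0; row 2: 27/2 = 27/2; row 3: (45/4)/3 = 15/4. Minimum is 15/4 at row 3 (u3 leaves); pivot element 3.
Divide row 3 by 3; eliminate column b from the other rows.
Row 2 update in column RHS: 27 − 2·(15/4) = 39/2.

39/2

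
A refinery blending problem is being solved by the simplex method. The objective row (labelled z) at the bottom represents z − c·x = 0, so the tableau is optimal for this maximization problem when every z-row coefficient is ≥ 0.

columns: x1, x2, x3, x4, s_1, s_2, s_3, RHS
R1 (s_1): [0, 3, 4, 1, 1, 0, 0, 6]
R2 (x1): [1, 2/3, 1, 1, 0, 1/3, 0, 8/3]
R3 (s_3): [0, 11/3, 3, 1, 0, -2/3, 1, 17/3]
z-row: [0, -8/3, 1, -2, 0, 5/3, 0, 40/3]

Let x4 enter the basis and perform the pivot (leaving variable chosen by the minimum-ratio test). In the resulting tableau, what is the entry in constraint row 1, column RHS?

10/3

Ratio test on column x4 — row 1: 6/1 = 6; row 2: (8/3)/1 = 8/3; row 3: (17/3)/1 = 17/3. Minimum is 8/3 at row 2 (x1 leaves); pivot element 1.
Divide row 2 by 1; eliminate column x4 from the other rows.
Row 1 update in column RHS: 6 − 1·(8/3) = 10/3.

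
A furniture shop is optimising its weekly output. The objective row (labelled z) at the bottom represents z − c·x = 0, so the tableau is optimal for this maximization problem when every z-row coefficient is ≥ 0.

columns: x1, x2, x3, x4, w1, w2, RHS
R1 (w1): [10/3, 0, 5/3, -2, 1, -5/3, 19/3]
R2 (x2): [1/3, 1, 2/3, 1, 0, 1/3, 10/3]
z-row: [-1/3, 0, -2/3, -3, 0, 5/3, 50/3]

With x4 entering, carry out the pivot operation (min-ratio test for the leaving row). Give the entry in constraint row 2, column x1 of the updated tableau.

1/3

Ratio test on column x4 — row 1: entry -2 ≤ 0; row 2: (10/3)/1 = 10/3. Minimum is 10/3 at row 2 (x2 leaves); pivot element 1.
Divide row 2 by 1; eliminate column x4 from the other rows.
In the new row 2, the x1 entry is the old entry divided by the pivot: (1/3)/1 = 1/3.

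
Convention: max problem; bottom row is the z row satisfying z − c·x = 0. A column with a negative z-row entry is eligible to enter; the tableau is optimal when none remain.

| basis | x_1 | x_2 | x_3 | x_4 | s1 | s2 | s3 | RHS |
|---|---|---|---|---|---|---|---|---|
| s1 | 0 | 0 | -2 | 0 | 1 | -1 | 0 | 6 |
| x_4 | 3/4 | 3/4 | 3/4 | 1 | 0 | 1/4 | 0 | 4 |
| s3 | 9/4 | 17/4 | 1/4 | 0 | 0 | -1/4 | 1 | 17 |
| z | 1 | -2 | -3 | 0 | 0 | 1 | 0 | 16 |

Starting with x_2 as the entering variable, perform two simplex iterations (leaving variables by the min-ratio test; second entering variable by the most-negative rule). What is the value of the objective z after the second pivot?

337/12

Ratio test on column x_2 — row 1: entry 0 ≤ 0; row 2: 4/(3/4) = 16/3; row 3: 17/(17/4) = 4. Minimum is 4 at row 3 (s3 leaves); pivot element 17/4.
Pivot on row 3; the z-row RHS becomes 16 − (-2)·4 = 24.
Next entering variable (most negative z-row entry -49/17): x_3.
Ratio test on column x_3 — row 1: entry -2 ≤ 0; row 2: 1/(12/17) = 17/12; row 3: 4/(1/17) = 68. Minimum is 17/12 at row 2 (x_4 leaves); pivot element 12/17.
After the second pivot the z-row RHS is 24 − (-49/17)·(17/12) = 337/12.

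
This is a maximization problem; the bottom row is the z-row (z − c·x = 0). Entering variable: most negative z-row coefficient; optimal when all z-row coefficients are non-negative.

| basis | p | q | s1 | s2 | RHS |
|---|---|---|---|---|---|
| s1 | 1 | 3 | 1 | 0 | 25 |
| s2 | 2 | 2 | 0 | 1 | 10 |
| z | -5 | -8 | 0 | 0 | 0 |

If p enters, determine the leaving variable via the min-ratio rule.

Column p entries and ratios — s1: 25/1 = 25; s2: 10/2 = 5.
Smallest ratio is 5 in the row of s2, so s2 leaves.

s2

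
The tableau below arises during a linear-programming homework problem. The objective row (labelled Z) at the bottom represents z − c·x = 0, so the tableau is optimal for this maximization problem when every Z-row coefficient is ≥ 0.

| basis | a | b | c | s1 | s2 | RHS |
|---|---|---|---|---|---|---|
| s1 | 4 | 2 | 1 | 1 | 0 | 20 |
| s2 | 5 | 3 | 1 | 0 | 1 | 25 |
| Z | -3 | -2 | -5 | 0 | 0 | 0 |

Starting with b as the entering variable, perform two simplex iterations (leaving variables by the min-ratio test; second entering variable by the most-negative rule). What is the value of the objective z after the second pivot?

60

Ratio test on column b — row 1: 20/2 = 10; row 2: 25/3 = 25/3. Minimum is 25/3 at row 2 (s2 leaves); pivot element 3.
Pivot on row 2; the Z-row RHS becomes 0 − (-2)·(25/3) = 50/3.
Next entering variable (most negative Z-row entry -13/3): c.
Ratio test on column c — row 1: (10/3)/(1/3) = 10; row 2: (25/3)/(1/3) = 25. Minimum is 10 at row 1 (s1 leaves); pivot element 1/3.
After the second pivot the Z-row RHS is 50/3 − (-13/3)·10 = 60.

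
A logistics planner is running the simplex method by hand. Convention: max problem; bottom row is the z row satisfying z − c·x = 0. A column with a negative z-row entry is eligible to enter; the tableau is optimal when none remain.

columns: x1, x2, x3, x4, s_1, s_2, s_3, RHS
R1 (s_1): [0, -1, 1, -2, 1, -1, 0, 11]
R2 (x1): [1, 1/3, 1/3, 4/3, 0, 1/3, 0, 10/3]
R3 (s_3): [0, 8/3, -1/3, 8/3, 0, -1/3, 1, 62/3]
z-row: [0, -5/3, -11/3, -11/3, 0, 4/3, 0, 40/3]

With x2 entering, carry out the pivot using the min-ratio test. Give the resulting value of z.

105/4

Ratio test on column x2 — row 1: entry -1 ≤ 0; row 2: (10/3)/(1/3) = 10; row 3: (62/3)/(8/3) = 31/4. Minimum is 31/4 at row 3 (s_3 leaves); pivot element 8/3.
Pivot on row 3; the z-row RHS becomes 40/3 − (-5/3)·(31/4) = 105/4.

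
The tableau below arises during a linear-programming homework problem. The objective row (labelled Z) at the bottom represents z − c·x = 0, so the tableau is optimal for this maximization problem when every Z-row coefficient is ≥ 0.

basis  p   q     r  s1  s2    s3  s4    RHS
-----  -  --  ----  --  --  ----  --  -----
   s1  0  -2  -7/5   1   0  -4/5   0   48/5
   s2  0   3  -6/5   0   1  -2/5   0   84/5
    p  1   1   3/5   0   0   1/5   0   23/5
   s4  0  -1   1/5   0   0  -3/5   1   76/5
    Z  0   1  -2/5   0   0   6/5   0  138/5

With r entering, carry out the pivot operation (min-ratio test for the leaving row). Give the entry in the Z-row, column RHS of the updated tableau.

92/3

Ratio test on column r — row 1: entry -7/5 ≤ 0; row 2: entry -6/5 ≤ 0; row 3: (23/5)/(3/5) = 23/3; row 4: (76/5)/(1/5) = 76. Minimum is 23/3 at row 3 (p leaves); pivot element 3/5.
Divide row 3 by 3/5; eliminate column r from the other rows.
Z-row update in column RHS: 138/5 − (-2/5)·(23/3) = 92/3.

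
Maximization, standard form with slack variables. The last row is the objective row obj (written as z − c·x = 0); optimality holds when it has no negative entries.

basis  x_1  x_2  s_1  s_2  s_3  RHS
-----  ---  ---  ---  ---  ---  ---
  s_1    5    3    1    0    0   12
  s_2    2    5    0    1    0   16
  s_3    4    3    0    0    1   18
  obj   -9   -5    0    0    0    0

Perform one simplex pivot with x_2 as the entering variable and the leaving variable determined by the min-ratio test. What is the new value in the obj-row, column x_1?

Ratio test on column x_2 — row 1: 12/3 = 4; row 2: 16/5 = 16/5; row 3: 18/3 = 6. Minimum is 16/5 at row 2 (s_2 leaves); pivot element 5.
Divide row 2 by 5; eliminate column x_2 from the other rows.
obj-row update in column x_1: -9 − (-5)·(2/5) = -7.

-7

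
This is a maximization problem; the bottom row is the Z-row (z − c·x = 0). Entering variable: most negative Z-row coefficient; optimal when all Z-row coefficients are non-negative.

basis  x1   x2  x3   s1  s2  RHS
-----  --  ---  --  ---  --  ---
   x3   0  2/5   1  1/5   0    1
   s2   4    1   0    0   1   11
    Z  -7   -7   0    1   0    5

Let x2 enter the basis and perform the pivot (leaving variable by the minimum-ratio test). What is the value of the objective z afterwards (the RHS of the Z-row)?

Ratio test on column x2 — row 1: 1/(2/5) = 5/2; row 2: 11/1 = 11. Minimum is 5/2 at row 1 (x3 leaves); pivot element 2/5.
Pivot on row 1; the Z-row RHS becomes 5 − (-7)·(5/2) = 45/2.

45/2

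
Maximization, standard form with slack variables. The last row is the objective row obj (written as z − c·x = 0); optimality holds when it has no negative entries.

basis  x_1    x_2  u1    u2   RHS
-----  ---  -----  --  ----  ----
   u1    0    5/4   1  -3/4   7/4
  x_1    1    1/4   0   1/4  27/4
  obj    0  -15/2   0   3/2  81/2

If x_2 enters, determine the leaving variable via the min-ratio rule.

u1

Column x_2 entries and ratios — u1: (7/4)/(5/4) = 7/5; x_1: (27/4)/(1/4) = 27.
Smallest ratio is 7/5 in the row of u1, so u1 leaves.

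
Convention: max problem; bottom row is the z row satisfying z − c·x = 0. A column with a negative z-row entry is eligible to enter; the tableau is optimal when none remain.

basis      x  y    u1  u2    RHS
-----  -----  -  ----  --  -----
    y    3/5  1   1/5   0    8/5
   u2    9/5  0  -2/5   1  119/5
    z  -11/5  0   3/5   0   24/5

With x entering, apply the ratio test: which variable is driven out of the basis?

y

Column x entries and ratios — y: (8/5)/(3/5) = 8/3; u2: (119/5)/(9/5) = 119/9.
Smallest ratio is 8/3 in the row of y, so y leaves.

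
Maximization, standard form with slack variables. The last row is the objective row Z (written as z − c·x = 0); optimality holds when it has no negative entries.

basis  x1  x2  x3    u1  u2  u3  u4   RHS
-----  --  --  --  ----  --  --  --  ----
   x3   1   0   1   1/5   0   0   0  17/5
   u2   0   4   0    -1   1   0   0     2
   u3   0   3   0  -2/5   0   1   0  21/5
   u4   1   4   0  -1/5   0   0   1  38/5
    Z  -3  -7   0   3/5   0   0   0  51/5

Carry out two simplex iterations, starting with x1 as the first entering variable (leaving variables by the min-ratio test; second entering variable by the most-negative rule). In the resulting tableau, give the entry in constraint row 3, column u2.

Ratio test on column x1 — row 1: (17/5)/1 = 17/5; row 2: entry 0 ≤ 0; row 3: entry 0 ≤ 0; row 4: (38/5)/1 = 38/5. Minimum is 17/5 at row 1 (x3 leaves); pivot element 1.
Divide row 1 by 1; eliminate column x1 from the other rows.
Second iteration: most negative Z-row entry is -7 in column x2, so x2 enters.
Ratio test on column x2 — row 1: entry 0 ≤ 0; row 2: 2/4 = 1/2; row 3: (21/5)/3 = 7/5; row 4: (21/5)/4 = 21/20. Minimum is 1/2 at row 2 (u2 leaves); pivot element 4.
Divide row 2 by 4; eliminate column x2 from the other rows.
After both pivots, the entry at constraint row 3, column u2 is -3/4.

-3/4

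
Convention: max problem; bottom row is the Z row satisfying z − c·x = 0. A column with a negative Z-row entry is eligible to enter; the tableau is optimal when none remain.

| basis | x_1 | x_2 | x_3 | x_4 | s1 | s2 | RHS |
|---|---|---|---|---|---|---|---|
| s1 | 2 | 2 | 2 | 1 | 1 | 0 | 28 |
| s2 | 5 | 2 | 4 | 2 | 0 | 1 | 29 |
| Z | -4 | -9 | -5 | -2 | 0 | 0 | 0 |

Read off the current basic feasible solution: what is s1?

28

s1 is basic (row 1); its value is the RHS of that row, 28.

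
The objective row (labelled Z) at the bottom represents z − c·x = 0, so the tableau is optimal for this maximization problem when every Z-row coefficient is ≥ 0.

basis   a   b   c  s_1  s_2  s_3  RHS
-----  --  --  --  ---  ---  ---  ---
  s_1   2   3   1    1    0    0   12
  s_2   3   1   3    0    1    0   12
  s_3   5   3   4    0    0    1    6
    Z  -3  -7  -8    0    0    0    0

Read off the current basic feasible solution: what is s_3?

6

s_3 is basic (row 3); its value is the RHS of that row, 6.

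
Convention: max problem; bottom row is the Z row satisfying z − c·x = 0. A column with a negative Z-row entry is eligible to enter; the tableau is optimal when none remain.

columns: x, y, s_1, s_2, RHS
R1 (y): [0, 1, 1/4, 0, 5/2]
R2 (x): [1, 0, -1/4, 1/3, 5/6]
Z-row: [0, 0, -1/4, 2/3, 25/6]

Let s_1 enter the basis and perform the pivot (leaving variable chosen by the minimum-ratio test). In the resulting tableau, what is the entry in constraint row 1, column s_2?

Ratio test on column s_1 — row 1: (5/2)/(1/4) = 10; row 2: entry -1/4 ≤ 0. Minimum is 10 at row 1 (y leaves); pivot element 1/4.
Divide row 1 by 1/4; eliminate column s_1 from the other rows.
In the new row 1, the s_2 entry is the old entry divided by the pivot: 0/(1/4) = 0.

0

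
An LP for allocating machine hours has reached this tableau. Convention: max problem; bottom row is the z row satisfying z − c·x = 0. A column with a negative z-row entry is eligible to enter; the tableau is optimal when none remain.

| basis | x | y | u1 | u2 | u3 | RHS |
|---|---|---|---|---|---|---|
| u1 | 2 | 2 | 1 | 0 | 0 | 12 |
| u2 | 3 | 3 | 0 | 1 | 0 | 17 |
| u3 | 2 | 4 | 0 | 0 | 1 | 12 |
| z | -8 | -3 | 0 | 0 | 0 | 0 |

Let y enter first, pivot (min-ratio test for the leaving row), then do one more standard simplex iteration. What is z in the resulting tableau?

Ratio test on column y — row 1: 12/2 = 6; row 2: 17/3 = 17/3; row 3: 12/4 = 3. Minimum is 3 at row 3 (u3 leaves); pivot element 4.
Pivot on row 3; the z-row RHS becomes 0 − (-3)·3 = 9.
Next entering variable (most negative z-row entry -13/2): x.
Ratio test on column x — row 1: 6/1 = 6; row 2: 8/(3/2) = 16/3; row 3: 3/(1/2) = 6. Minimum is 16/3 at row 2 (u2 leaves); pivot element 3/2.
After the second pivot the z-row RHS is 9 − (-13/2)·(16/3) = 131/3.

131/3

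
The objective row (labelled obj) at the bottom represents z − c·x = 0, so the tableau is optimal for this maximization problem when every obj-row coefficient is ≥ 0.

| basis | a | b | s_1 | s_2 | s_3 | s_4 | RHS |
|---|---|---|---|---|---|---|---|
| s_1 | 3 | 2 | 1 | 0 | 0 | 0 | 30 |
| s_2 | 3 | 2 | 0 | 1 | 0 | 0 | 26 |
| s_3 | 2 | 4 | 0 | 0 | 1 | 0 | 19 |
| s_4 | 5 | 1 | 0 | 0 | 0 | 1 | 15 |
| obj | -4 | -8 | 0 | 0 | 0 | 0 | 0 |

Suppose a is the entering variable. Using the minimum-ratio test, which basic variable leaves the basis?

Column a entries and ratios — s_1: 30/3 = 10; s_2: 26/3 = 26/3; s_3: 19/2 = 19/2; s_4: 15/5 = 3.
Smallest ratio is 3 in the row of s_4, so s_4 leaves.

s_4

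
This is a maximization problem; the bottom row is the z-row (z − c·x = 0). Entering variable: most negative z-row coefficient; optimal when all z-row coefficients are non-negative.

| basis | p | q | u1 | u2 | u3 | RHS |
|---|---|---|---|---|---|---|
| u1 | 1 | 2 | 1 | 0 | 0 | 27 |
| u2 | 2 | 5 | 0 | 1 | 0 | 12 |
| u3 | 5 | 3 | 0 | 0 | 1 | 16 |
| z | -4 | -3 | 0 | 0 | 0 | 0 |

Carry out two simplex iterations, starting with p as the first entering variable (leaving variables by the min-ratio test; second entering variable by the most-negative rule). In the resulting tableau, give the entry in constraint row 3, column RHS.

44/19

Ratio test on column p — row 1: 27/1 = 27; row 2: 12/2 = 6; row 3: 16/5 = 16/5. Minimum is 16/5 at row 3 (u3 leaves); pivot element 5.
Divide row 3 by 5; eliminate column p from the other rows.
Second iteration: most negative z-row entry is -3/5 in column q, so q enters.
Ratio test on column q — row 1: (119/5)/(7/5) = 17; row 2: (28/5)/(19/5) = 28/19; row 3: (16/5)/(3/5) = 16/3. Minimum is 28/19 at row 2 (u2 leaves); pivot element 19/5.
Divide row 2 by 19/5; eliminate column q from the other rows.
After both pivots, the entry at constraint row 3, column RHS is 44/19.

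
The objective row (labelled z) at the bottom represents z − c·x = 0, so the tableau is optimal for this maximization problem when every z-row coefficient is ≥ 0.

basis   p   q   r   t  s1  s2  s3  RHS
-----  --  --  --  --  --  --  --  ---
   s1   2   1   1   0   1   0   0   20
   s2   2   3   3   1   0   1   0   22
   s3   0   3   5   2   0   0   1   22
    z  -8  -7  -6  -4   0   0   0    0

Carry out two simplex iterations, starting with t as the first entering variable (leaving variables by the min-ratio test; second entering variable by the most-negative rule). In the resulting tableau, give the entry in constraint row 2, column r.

Ratio test on column t — row 1: entry 0 ≤ 0; row 2: 22/1 = 22; row 3: 22/2 = 11. Minimum is 11 at row 3 (s3 leaves); pivot element 2.
Divide row 3 by 2; eliminate column t from the other rows.
Second iteration: most negative z-row entry is -8 in column p, so p enters.
Ratio test on column p — row 1: 20/2 = 10; row 2: 11/2 = 11/2; row 3: entry 0 ≤ 0. Minimum is 11/2 at row 2 (s2 leaves); pivot element 2.
Divide row 2 by 2; eliminate column p from the other rows.
After both pivots, the entry at constraint row 2, column r is 1/4.

1/4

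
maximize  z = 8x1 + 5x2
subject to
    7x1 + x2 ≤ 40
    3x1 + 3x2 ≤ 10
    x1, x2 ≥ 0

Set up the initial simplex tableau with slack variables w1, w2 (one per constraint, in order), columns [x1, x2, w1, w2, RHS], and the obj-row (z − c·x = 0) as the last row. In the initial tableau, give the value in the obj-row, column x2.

-5

The obj-row carries the negated objective coefficients: the x2 entry is -5.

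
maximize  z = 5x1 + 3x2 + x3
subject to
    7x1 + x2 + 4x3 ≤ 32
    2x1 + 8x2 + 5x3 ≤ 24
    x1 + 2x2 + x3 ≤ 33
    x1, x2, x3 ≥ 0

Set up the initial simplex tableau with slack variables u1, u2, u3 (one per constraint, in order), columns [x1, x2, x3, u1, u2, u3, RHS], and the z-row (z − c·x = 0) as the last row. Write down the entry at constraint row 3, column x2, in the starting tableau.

Constraint 3 has coefficient 2 on x2.

2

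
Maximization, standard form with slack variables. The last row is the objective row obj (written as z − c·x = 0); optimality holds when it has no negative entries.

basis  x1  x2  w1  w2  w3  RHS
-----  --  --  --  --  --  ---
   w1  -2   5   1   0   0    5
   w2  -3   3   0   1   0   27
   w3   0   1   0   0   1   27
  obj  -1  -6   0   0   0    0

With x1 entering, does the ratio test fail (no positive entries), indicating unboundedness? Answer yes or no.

Every constraint-row entry in column x1 is ≤ 0, so increasing x1 is unbounded.

yes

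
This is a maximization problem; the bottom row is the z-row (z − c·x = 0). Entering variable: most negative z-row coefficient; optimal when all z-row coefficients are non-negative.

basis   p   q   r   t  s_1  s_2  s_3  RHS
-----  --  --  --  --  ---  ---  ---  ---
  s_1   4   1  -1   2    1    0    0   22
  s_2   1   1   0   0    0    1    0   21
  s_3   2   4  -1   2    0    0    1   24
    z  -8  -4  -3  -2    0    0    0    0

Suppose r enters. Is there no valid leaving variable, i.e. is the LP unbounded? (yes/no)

yes

Every constraint-row entry in column r is ≤ 0, so increasing r is unbounded.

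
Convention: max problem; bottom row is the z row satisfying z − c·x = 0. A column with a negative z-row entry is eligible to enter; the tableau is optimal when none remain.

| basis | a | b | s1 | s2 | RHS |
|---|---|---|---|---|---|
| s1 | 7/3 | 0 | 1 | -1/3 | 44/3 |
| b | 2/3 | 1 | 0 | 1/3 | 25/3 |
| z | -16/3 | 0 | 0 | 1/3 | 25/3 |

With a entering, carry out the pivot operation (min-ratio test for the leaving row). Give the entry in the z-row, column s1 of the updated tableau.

16/7

Ratio test on column a — row 1: (44/3)/(7/3) = 44/7; row 2: (25/3)/(2/3) = 25/2. Minimum is 44/7 at row 1 (s1 leaves); pivot element 7/3.
Divide row 1 by 7/3; eliminate column a from the other rows.
z-row update in column s1: 0 − (-16/3)·(3/7) = 16/7.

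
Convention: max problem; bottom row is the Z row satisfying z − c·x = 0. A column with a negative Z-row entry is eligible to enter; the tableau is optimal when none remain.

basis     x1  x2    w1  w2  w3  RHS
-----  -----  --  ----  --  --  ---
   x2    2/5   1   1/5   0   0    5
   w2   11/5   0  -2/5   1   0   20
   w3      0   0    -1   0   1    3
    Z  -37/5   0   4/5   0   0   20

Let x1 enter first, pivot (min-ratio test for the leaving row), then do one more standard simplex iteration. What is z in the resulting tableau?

Ratio test on column x1 — row 1: 5/(2/5) = 25/2; row 2: 20/(11/5) = 100/11; row 3: entry 0 ≤ 0. Minimum is 100/11 at row 2 (w2 leaves); pivot element 11/5.
Pivot on row 2; the Z-row RHS becomes 20 − (-37/5)·(100/11) = 960/11.
Next entering variable (most negative Z-row entry -6/11): w1.
Ratio test on column w1 — row 1: (15/11)/(3/11) = 5; row 2: entry -2/11 ≤ 0; row 3: entry -1 ≤ 0. Minimum is 5 at row 1 (x2 leaves); pivot element 3/11.
After the second pivot the Z-row RHS is 960/11 − (-6/11)·5 = 90.

90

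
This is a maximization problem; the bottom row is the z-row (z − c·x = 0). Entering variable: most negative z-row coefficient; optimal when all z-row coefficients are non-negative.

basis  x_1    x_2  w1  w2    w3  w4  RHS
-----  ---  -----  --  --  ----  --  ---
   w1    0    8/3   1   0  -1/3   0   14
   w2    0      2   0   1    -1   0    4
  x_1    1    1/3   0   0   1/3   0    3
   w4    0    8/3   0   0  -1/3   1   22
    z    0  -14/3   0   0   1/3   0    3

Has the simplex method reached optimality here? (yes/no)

The z-row has a negative entry -14/3 in column x_2, so it is not optimal.

no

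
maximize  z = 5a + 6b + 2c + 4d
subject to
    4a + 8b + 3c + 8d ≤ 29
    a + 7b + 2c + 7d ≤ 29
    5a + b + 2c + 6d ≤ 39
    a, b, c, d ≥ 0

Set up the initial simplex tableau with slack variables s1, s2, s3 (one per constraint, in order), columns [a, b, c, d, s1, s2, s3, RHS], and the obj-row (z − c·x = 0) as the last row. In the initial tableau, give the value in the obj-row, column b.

The obj-row carries the negated objective coefficients: the b entry is -6.

-6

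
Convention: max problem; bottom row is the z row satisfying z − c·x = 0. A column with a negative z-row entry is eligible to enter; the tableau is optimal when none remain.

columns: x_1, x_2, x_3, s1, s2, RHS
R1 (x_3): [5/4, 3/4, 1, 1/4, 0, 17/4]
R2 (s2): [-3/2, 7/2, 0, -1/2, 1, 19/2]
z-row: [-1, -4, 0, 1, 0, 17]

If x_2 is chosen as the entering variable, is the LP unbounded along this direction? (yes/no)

no

Column x_2 has positive entries in row(s) 1, 2, so the ratio test bounds it — not unbounded.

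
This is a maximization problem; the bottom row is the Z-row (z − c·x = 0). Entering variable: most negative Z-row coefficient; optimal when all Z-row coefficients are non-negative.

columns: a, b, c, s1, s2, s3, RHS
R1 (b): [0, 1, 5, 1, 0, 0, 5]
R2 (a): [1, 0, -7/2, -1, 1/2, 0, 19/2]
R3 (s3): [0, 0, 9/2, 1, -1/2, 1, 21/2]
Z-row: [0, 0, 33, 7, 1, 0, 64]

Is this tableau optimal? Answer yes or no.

Every Z-row coefficient is ≥ 0, so the tableau is optimal.

yes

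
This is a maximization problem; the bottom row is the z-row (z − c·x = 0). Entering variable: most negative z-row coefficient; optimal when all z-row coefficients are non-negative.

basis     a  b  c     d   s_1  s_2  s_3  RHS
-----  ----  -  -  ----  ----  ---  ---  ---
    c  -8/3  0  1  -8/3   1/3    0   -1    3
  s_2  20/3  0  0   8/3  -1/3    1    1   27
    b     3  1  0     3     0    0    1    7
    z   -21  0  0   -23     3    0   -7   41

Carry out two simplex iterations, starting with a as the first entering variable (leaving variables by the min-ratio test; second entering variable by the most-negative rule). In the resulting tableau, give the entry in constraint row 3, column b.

1/3

Ratio test on column a — row 1: entry -8/3 ≤ 0; row 2: 27/(20/3) = 81/20; row 3: 7/3 = 7/3. Minimum is 7/3 at row 3 (b leaves); pivot element 3.
Divide row 3 by 3; eliminate column a from the other rows.
Second iteration: most negative z-row entry is -2 in column d, so d enters.
Ratio test on column d — row 1: entry 0 ≤ 0; row 2: entry -4 ≤ 0; row 3: (7/3)/1 = 7/3. Minimum is 7/3 at row 3 (a leaves); pivot element 1.
Divide row 3 by 1; eliminate column d from the other rows.
After both pivots, the entry at constraint row 3, column b is 1/3.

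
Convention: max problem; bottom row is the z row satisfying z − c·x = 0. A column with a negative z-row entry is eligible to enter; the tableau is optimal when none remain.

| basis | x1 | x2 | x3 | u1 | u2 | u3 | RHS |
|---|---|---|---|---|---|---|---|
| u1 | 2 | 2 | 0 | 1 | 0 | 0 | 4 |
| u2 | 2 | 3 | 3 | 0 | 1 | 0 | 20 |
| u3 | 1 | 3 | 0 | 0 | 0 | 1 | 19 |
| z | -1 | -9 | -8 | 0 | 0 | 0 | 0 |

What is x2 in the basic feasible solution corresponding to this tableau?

0

x2 is not in the basis, so in the current basic feasible solution x2 = 0.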